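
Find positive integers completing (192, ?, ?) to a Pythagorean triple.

We need the other leg and hypotenuse such that 192² + x² = c².
Take x = 1015, c = 1033: 192² + 1015² = 36864 + 1030225 = 1067089 = 1033² ✓
Triple: (1015, 192, 1033)

(1015, 192, 1033)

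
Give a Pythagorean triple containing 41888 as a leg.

We need the other leg and hypotenuse such that 41888² + x² = c².
Take x = 10920, c = 43288: 41888² + 10920² = 1754604544 + 119246400 = 1873850944 = 43288² ✓
Triple: (10920, 41888, 43288)

(10920, 41888, 43288)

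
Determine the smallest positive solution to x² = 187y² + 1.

We seek the smallest positive integers (x, y) with x² - 187y² = 1, i.e., x² = 187y² + 1.
Try successive y values:
y = 1: x² = 187·1² + 1 = 188, not a perfect square
y = 2: x² = 187·2² + 1 = 749, not a perfect square
y = 3: x² = 187·3² + 1 = 1684, not a perfect square
... continuing the search (or via continued fractions) ...
y = 123: x² = 187·123² + 1 = 2829124, x = 1682 ✓

Verify: 1682² - 187·123² = 2829124 - 2829123 = 1 ✓

x = 1682, y = 123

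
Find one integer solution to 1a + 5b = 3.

Step 1: Check solvability.
gcd(1, 5) = 1
Since 1 divides 3, solutions exist.

Step 2: Apply extended Euclidean algorithm to find gcd.
We find integers such that 1*x0 + 5*y0 = 1

Step 3: Scale the particular solution.
Multiply by 3/1 = 3:
a = 3, b = 0

Step 4: Verify.
1*(3) + 5*(0) = 3 = 3 ✓

a = 3, b = 0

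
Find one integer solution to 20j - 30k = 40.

Step 1: Check solvability.
gcd(20, 30) = 10
Since 10 divides 40, solutions exist.

Step 2: Apply extended Euclidean algorithm to find gcd.
We find integers such that 20*x0 + 30*y0 = 10

Step 3: Scale the particular solution.
Multiply by 40/10 = 4:
j = -4, k = -4

Step 4: Verify.
20*(-4) - 30*(-4) = 40 = 40 ✓

j = -4, k = -4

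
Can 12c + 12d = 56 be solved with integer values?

Step 1: Compute gcd(12, 12).
gcd(12, 12) = 12

Step 2: Check divisibility.
Does 12 divide 56? 56 = 12 x 4 + 8, so no.

By the theorem on linear Diophantine equations, 12c + 12d = 56 has integer solutions if and only if gcd(12, 12) divides 56. Since 12 does not divide 56, no solutions exist.

No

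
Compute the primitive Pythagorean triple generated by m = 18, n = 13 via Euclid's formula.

a = m² - n² = 18² - 13² = 324 - 169 = 155
b = 2mn = 2·18·13 = 468
c = m² + n² = 324 + 169 = 493
Verify: 155² + 468² = 24025 + 219024 = 243049 = 493² ✓

(155, 468, 493)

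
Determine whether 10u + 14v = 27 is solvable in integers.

Step 1: Compute gcd(10, 14).
gcd(10, 14) = 2

Step 2: Check divisibility.
Does 2 divide 27? 27 = 2 x 13 + 1, so no.

By the theorem on linear Diophantine equations, 10u + 14v = 27 has integer solutions if and only if gcd(10, 14) divides 27. Since 2 does not divide 27, no solutions exist.

No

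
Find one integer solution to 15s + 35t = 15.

Step 1: Check solvability.
gcd(15, 35) = 5
Since 5 divides 15, solutions exist.

Step 2: Apply extended Euclidean algorithm to find gcd.
We find integers such that 15*x0 + 35*y0 = 5

Step 3: Scale the particular solution.
Multiply by 15/5 = 3:
s = -6, t = 3

Step 4: Verify.
15*(-6) + 35*(3) = 15 = 15 ✓

s = -6, t = 3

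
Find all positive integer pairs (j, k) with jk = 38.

The positive divisors of 38 are: 1, 2, 19, 38.
Each divisor d gives the pair (d, 38/d):
(1, 38), (2, 19), (19, 2), (38, 1)

(1, 38), (2, 19), (19, 2), (38, 1)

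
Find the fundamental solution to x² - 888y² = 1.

We seek the smallest positive integers (x, y) with x² - 888y² = 1, i.e., x² = 888y² + 1.
Try successive y values:
y = 1: x² = 888·1² + 1 = 889, not a perfect square
y = 2: x² = 888·2² + 1 = 3553, not a perfect square
y = 3: x² = 888·3² + 1 = 7993, not a perfect square
... continuing the search (or via continued fractions) ...
y = 5: x² = 888·5² + 1 = 22201, x = 149 ✓

Verify: 149² - 888·5² = 22201 - 22200 = 1 ✓

x = 149, y = 5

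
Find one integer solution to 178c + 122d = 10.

Step 1: Check solvability.
gcd(178, 122) = 2
Since 2 divides 10, solutions exist.

Step 2: Apply extended Euclidean algorithm to find gcd.
We find integers such that 178*x0 + 122*y0 = 2

Step 3: Scale the particular solution.
Multiply by 10/2 = 5:
c = 120, d = -175

Step 4: Verify.
178*(120) + 122*(-175) = 10 = 10 ✓

c = 120, d = -175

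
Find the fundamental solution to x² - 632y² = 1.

We seek the smallest positive integers (x, y) with x² - 632y² = 1, i.e., x² = 632y² + 1.
Try successive y values:
y = 1: x² = 632·1² + 1 = 633, not a perfect square
y = 2: x² = 632·2² + 1 = 2529, not a perfect square
y = 3: x² = 632·3² + 1 = 5689, not a perfect square
... continuing the search (or via continued fractions) ...
y = 308: x² = 632·308² + 1 = 59954049, x = 7743 ✓

Verify: 7743² - 632·308² = 59954049 - 59954048 = 1 ✓

x = 7743, y = 308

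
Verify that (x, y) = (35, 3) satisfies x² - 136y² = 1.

Compute x² = 35² = 1225
Compute 136y² = 136·3² = 136·9 = 1224
x² - 136y² = 1225 - 1224 = 1
Since this equals 1, (35, 3) is a solution.

Yes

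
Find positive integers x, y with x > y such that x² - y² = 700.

Factor: x² - y² = (x+y)(x-y) = 700.
We need two factors of 700 with the same parity.
Use x+y = 350 and x-y = 2 (product 350·2 = 700).
Adding: 2x = 352, so x = 176.
Subtracting: 2y = 348, so y = 174.
Check: 176² - 174² = 30976 - 30276 = 700 ✓

x = 176, y = 174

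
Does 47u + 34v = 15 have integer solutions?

Step 1: Compute gcd(47, 34).
gcd(47, 34) = 1

Step 2: Check divisibility.
Does 1 divide 15? 15 = 1 x 15, so yes.

By the theorem on linear Diophantine equations, 47u + 34v = 15 has integer solutions if and only if gcd(47, 34) divides 15. Since 1 | 15, solutions exist.

Yes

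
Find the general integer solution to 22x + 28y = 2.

Step 1: Compute gcd(22, 28) = 2.
Since 2 divides 2, solutions exist.

Step 2: Find a particular solution using extended Euclidean algorithm.
We get x₀ = -5, y₀ = 4.
Check: 22*-5 + 28*4 = 2 = 2 ✓

Step 3: Write the general solution.
x = -5 + (28/2)t = -5 + 14t
y = 4 - (22/2)t = 4 - 11t
for any integer t.

x = -5 + 14t, y = 4 - 11t for integer t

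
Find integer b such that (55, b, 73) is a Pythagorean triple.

b² = c² - a² = 73² - 55² = 5329 - 3025 = 2304
b = sqrt(2304) = 48

48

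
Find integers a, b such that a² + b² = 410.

We need to find integers a, b > 0 such that a² + b² = 410.
Trying a = 7: b² = 410 - 7² = 410 - 49 = 361
b = 19
Check: 7² + 19² = 49 + 361 = 410 ✓

410 = 7² + 19²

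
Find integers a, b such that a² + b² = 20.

We need to find integers a, b > 0 such that a² + b² = 20.
Trying a = 2: b² = 20 - 2² = 20 - 4 = 16
b = 4
Check: 2² + 4² = 4 + 16 = 20 ✓

20 = 2² + 4²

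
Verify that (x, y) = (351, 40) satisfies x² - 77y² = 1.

Compute x² = 351² = 123201
Compute 77y² = 77·40² = 77·1600 = 123200
x² - 77y² = 123201 - 123200 = 1
Since this equals 1, (351, 40) is a solution.

Yes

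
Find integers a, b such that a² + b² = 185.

We need to find integers a, b > 0 such that a² + b² = 185.
Trying a = 4: b² = 185 - 4² = 185 - 16 = 169
b = 13
Check: 4² + 13² = 16 + 169 = 185 ✓

185 = 4² + 13²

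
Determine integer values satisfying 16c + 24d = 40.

Step 1: Check solvability.
gcd(16, 24) = 8
Since 8 divides 40, solutions exist.

Step 2: Apply extended Euclidean algorithm to find gcd.
We find integers such that 16*x0 + 24*y0 = 8

Step 3: Scale the particular solution.
Multiply by 40/8 = 5:
c = -5, d = 5

Step 4: Verify.
16*(-5) + 24*(5) = 40 = 40 ✓

c = -5, d = 5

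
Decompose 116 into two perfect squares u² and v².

We need to find integers u, v > 0 such that u² + v² = 116.
Trying u = 4: v² = 116 - 4² = 116 - 16 = 100
v = 10
Check: 4² + 10² = 16 + 100 = 116 ✓

116 = 4² + 10²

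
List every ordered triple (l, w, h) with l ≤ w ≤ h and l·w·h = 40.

Iterate l from 1 to ⌊40^(1/3)⌋. For each l dividing 40, iterate w ≥ l with w dividing 40/l, and set h = 40/(l·w).
Triples found (6): (1×1×40), (1×2×20), (1×4×10), (1×5×8), (2×2×10), (2×4×5)

(1×1×40), (1×2×20), (1×4×10), (1×5×8), (2×2×10), (2×4×5)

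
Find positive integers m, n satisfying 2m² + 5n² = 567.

Try small values of m and check whether (567 - 2m²)/5 is a perfect square.
m = 9: 2·9² = 162, so 5n² = 567 - 162 = 405, giving n² = 81, n = 9.
Check: 2·9² + 5·9² = 162 + 405 = 567 ✓

m = 9, n = 9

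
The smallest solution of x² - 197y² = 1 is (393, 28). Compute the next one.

Solutions to x² - Dy² = 1 are generated by powers of (x₀ + y₀√D).
The next solution satisfies x₁ + y₁√197 = (x₀ + y₀√197)², giving:
x₁ = x₀² + 197y₀² = 393² + 197·28² = 154449 + 154448 = 308897
y₁ = 2x₀y₀ = 2·393·28 = 22008

Verify: 308897² - 197·22008² = 95417356609 - 95417356608 = 1 ✓

x = 308897, y = 22008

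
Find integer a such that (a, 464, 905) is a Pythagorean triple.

a² = c² - b² = 905² - 464² = 819025 - 215296 = 603729
a = sqrt(603729) = 777

777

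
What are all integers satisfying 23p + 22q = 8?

Step 1: Compute gcd(23, 22) = 1.
Since 1 divides 8, solutions exist.

Step 2: Find a particular solution using extended Euclidean algorithm.
We get p₀ = 8, q₀ = -8.
Check: 23*8 + 22*-8 = 8 = 8 ✓

Step 3: Write the general solution.
p = 8 + (22/1)t = 8 + 22t
q = -8 - (23/1)t = -8 - 23t
for any integer t.

p = 8 + 22t, q = -8 - 23t for integer t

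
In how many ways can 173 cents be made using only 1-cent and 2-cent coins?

We need non-negative integers (x, y) with 1x + 2y = 173.
For each x from 0 to 173, check if (173 - 1x) is a non-negative multiple of 2.
Solutions (x, y): (1,86), (3,85), (5,84), (7,83), ...
Count: 87

87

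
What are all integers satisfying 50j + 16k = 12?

Step 1: Compute gcd(50, 16) = 2.
Since 2 divides 12, solutions exist.

Step 2: Find a particular solution using extended Euclidean algorithm.
We get j₀ = 6, k₀ = -18.
Check: 50*6 + 16*-18 = 12 = 12 ✓

Step 3: Write the general solution.
j = 6 + (16/2)t = 6 + 8t
k = -18 - (50/2)t = -18 - 25t
for any integer t.

j = 6 + 8t, k = -18 - 25t for integer t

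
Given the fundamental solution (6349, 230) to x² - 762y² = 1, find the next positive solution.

Solutions to x² - Dy² = 1 are generated by powers of (x₀ + y₀√D).
The next solution satisfies x₁ + y₁√762 = (x₀ + y₀√762)², giving:
x₁ = x₀² + 762y₀² = 6349² + 762·230² = 40309801 + 40309800 = 80619601
y₁ = 2x₀y₀ = 2·6349·230 = 2920540

Verify: 80619601² - 762·2920540² = 6499520065399201 - 6499520065399200 = 1 ✓

x = 80619601, y = 2920540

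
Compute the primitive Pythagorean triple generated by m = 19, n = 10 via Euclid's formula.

a = m² - n² = 19² - 10² = 361 - 100 = 261
b = 2mn = 2·19·10 = 380
c = m² + n² = 361 + 100 = 461
Verify: 261² + 380² = 68121 + 144400 = 212521 = 461² ✓

(261, 380, 461)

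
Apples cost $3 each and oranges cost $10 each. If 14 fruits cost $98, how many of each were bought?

Let a = apples, o = oranges.
a + o = 14
3a + 10o = 98
Substitute o = 14 - a:
3a + 10(14 - a) = 98
(3 - 10)a = 98 - 140
-7a = -42
a = 6, o = 14 - 6 = 8

Apples: 6, Oranges: 8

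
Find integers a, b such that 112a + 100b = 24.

Step 1: Check solvability.
gcd(112, 100) = 4
Since 4 divides 24, solutions exist.

Step 2: Apply extended Euclidean algorithm to find gcd.
We find integers such that 112*x0 + 100*y0 = 4

Step 3: Scale the particular solution.
Multiply by 24/4 = 6:
a = -48, b = 54

Step 4: Verify.
112*(-48) + 100*(54) = 24 = 24 ✓

a = -48, b = 54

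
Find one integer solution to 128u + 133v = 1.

Step 1: Check solvability.
gcd(128, 133) = 1
Since 1 divides 1, solutions exist.

Step 2: Apply extended Euclidean algorithm to find gcd.
We find integers such that 128*x0 + 133*y0 = 1

Step 3: Scale the particular solution.
Multiply by 1/1 = 1:
u = 53, v = -51

Step 4: Verify.
128*(53) + 133*(-51) = 1 = 1 ✓

u = 53, v = -51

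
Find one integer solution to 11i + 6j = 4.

Step 1: Check solvability.
gcd(11, 6) = 1
Since 1 divides 4, solutions exist.

Step 2: Apply extended Euclidean algorithm to find gcd.
We find integers such that 11*x0 + 6*y0 = 1

Step 3: Scale the particular solution.
Multiply by 4/1 = 4:
i = -4, j = 8

Step 4: Verify.
11*(-4) + 6*(8) = 4 = 4 ✓

i = -4, j = 8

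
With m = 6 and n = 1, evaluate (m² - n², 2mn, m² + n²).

a = m² - n² = 36 - 1 = 35
b = 2mn = 2·6·1 = 12
c = m² + n² = 36 + 1 = 37
Verify: 35² + 12² = 1225 + 144 = 1369 = 37² ✓

(35, 12, 37)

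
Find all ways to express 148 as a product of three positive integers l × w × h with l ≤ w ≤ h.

Iterate l from 1 to ⌊148^(1/3)⌋. For each l dividing 148, iterate w ≥ l with w dividing 148/l, and set h = 148/(l·w).
Triples found (4): (1×1×148), (1×2×74), (1×4×37), (2×2×37)

(1×1×148), (1×2×74), (1×4×37), (2×2×37)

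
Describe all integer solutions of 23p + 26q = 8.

Step 1: Compute gcd(23, 26) = 1.
Since 1 divides 8, solutions exist.

Step 2: Find a particular solution using extended Euclidean algorithm.
We get p₀ = -72, q₀ = 64.
Check: 23*-72 + 26*64 = 8 = 8 ✓

Step 3: Write the general solution.
p = -72 + (26/1)t = -72 + 26t
q = 64 - (23/1)t = 64 - 23t
for any integer t.

p = -72 + 26t, q = 64 - 23t for integer t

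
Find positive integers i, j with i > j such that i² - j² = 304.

Factor: i² - j² = (i+j)(i-j) = 304.
We need two factors of 304 with the same parity.
Use i+j = 152 and i-j = 2 (product 152·2 = 304).
Adding: 2i = 154, so i = 77.
Subtracting: 2j = 150, so j = 75.
Check: 77² - 75² = 5929 - 5625 = 304 ✓

i = 77, j = 75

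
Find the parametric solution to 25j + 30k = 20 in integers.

Step 1: Compute gcd(25, 30) = 5.
Since 5 divides 20, solutions exist.

Step 2: Find a particular solution using extended Euclidean algorithm.
We get j₀ = -4, k₀ = 4.
Check: 25*-4 + 30*4 = 20 = 20 ✓

Step 3: Write the general solution.
j = -4 + (30/5)t = -4 + 6t
k = 4 - (25/5)t = 4 - 5t
for any integer t.

j = -4 + 6t, k = 4 - 5t for integer t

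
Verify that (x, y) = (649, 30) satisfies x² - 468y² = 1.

Compute x² = 649² = 421201
Compute 468y² = 468·30² = 468·900 = 421200
x² - 468y² = 421201 - 421200 = 1
Since this equals 1, (649, 30) is a solution.

Yes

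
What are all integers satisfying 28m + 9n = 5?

Step 1: Compute gcd(28, 9) = 1.
Since 1 divides 5, solutions exist.

Step 2: Find a particular solution using extended Euclidean algorithm.
We get m₀ = 5, n₀ = -15.
Check: 28*5 + 9*-15 = 5 = 5 ✓

Step 3: Write the general solution.
m = 5 + (9/1)t = 5 + 9t
n = -15 - (28/1)t = -15 - 28t
for any integer t.

m = 5 + 9t, n = -15 - 28t for integer t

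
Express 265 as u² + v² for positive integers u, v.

We need to find integers u, v > 0 such that u² + v² = 265.
Trying u = 3: v² = 265 - 3² = 265 - 9 = 256
v = 16
Check: 3² + 16² = 9 + 256 = 265 ✓

265 = 3² + 16²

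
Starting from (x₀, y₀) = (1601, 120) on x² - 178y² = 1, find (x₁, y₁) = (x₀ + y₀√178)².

Solutions to x² - Dy² = 1 are generated by powers of (x₀ + y₀√D).
The next solution satisfies x₁ + y₁√178 = (x₀ + y₀√178)², giving:
x₁ = x₀² + 178y₀² = 1601² + 178·120² = 2563201 + 2563200 = 5126401
y₁ = 2x₀y₀ = 2·1601·120 = 384240

Verify: 5126401² - 178·384240² = 26279987212801 - 26279987212800 = 1 ✓

x = 5126401, y = 384240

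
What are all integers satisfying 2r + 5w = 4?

Step 1: Compute gcd(2, 5) = 1.
Since 1 divides 4, solutions exist.

Step 2: Find a particular solution using extended Euclidean algorithm.
We get r₀ = -8, w₀ = 4.
Check: 2*-8 + 5*4 = 4 = 4 ✓

Step 3: Write the general solution.
r = -8 + (5/1)t = -8 + 5t
w = 4 - (2/1)t = 4 - 2t
for any integer t.

r = -8 + 5t, w = 4 - 2t for integer t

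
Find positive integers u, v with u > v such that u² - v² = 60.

Factor: u² - v² = (u+v)(u-v) = 60.
We need two factors of 60 with the same parity.
Use u+v = 30 and u-v = 2 (product 30·2 = 60).
Adding: 2u = 32, so u = 16.
Subtracting: 2v = 28, so v = 14.
Check: 16² - 14² = 256 - 196 = 60 ✓

u = 16, v = 14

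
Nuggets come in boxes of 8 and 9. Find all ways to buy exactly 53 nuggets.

We need non-negative integers (x, y) with 8x + 9y = 53.
For each x in 0..6, check if 53 - 8x is a non-negative multiple of 9.
x = 1: 9y = 45, y = 5 ✓

(1 boxes of 8, 5 boxes of 9)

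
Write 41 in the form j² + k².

We need to find integers j, k > 0 such that j² + k² = 41.
Trying j = 4: k² = 41 - 4² = 41 - 16 = 25
k = 5
Check: 4² + 5² = 16 + 25 = 41 ✓

41 = 4² + 5²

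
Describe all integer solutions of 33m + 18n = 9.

Step 1: Compute gcd(33, 18) = 3.
Since 3 divides 9, solutions exist.

Step 2: Find a particular solution using extended Euclidean algorithm.
We get m₀ = -3, n₀ = 6.
Check: 33*-3 + 18*6 = 9 = 9 ✓

Step 3: Write the general solution.
m = -3 + (18/3)t = -3 + 6t
n = 6 - (33/3)t = 6 - 11t
for any integer t.

m = -3 + 6t, n = 6 - 11t for integer t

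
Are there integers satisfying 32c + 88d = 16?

Step 1: Compute gcd(32, 88).
gcd(32, 88) = 8

Step 2: Check divisibility.
Does 8 divide 16? 16 = 8 x 2, so yes.

By the theorem on linear Diophantine equations, 32c + 88d = 16 has integer solutions if and only if gcd(32, 88) divides 16. Since 8 | 16, solutions exist.

Yes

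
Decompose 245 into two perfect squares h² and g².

We need to find integers h, g > 0 such that h² + g² = 245.
Trying h = 7: g² = 245 - 7² = 245 - 49 = 196
g = 14
Check: 7² + 14² = 49 + 196 = 245 ✓

245 = 7² + 14²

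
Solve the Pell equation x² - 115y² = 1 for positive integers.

We seek the smallest positive integers (x, y) with x² - 115y² = 1, i.e., x² = 115y² + 1.
Try successive y values:
y = 1: x² = 115·1² + 1 = 116, not a perfect square
y = 2: x² = 115·2² + 1 = 461, not a perfect square
y = 3: x² = 115·3² + 1 = 1036, not a perfect square
... continuing the search (or via continued fractions) ...
y = 105: x² = 115·105² + 1 = 1267876, x = 1126 ✓

Verify: 1126² - 115·105² = 1267876 - 1267875 = 1 ✓

x = 1126, y = 105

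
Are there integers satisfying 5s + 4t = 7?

Step 1: Compute gcd(5, 4).
gcd(5, 4) = 1

Step 2: Check divisibility.
Does 1 divide 7? 7 = 1 x 7, so yes.

By the theorem on linear Diophantine equations, 5s + 4t = 7 has integer solutions if and only if gcd(5, 4) divides 7. Since 1 | 7, solutions exist.

Yes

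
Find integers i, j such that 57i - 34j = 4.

Step 1: Check solvability.
gcd(57, 34) = 1
Since 1 divides 4, solutions exist.

Step 2: Apply extended Euclidean algorithm to find gcd.
We find integers such that 57*x0 + 34*y0 = 1

Step 3: Scale the particular solution.
Multiply by 4/1 = 4:
i = 12, j = 20

Step 4: Verify.
57*(12) - 34*(20) = 4 = 4 ✓

i = 12, j = 20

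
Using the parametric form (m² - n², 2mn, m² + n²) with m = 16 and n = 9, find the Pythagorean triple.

a = m² - n² = 16² - 9² = 256 - 81 = 175
b = 2mn = 2·16·9 = 288
c = m² + n² = 256 + 81 = 337
Verify: 175² + 288² = 30625 + 82944 = 113569 = 337² ✓

(175, 288, 337)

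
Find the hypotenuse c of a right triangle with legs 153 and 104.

c² = a² + b² = 153² + 104² = 23409 + 10816 = 34225
c = 185

185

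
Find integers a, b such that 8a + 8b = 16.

Step 1: Check solvability.
gcd(8, 8) = 8
Since 8 divides 16, solutions exist.

Step 2: Apply extended Euclidean algorithm to find gcd.
We find integers such that 8*x0 + 8*y0 = 8

Step 3: Scale the particular solution.
Multiply by 16/8 = 2:
a = 0, b = 2

Step 4: Verify.
8*(0) + 8*(2) = 16 = 16 ✓

a = 0, b = 2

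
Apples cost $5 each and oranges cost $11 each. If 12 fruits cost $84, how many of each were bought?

Let a = apples, o = oranges.
a + o = 12
5a + 11o = 84
Substitute o = 12 - a:
5a + 11(12 - a) = 84
(5 - 11)a = 84 - 132
-6a = -48
a = 8, o = 12 - 8 = 4

Apples: 8, Oranges: 4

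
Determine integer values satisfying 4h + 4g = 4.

Step 1: Check solvability.
gcd(4, 4) = 4
Since 4 divides 4, solutions exist.

Step 2: Apply extended Euclidean algorithm to find gcd.
We find integers such that 4*x0 + 4*y0 = 4

Step 3: Scale the particular solution.
Multiply by 4/4 = 1:
h = 0, g = 1

Step 4: Verify.
4*(0) + 4*(1) = 4 = 4 ✓

h = 0, g = 1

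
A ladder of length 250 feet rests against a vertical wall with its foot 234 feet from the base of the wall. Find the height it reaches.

The ladder, wall, and ground form a right triangle with hypotenuse 250 and one leg 234.
By the Pythagorean theorem: h² = 250² - 234² = 62500 - 54756 = 7744
h = √7744 = 88 feet

88 feet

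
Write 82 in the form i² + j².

We need to find integers i, j > 0 such that i² + j² = 82.
Trying i = 1: j² = 82 - 1² = 82 - 1 = 81
j = 9
Check: 1² + 9² = 1 + 81 = 82 ✓

82 = 1² + 9²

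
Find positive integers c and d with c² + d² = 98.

We need to find integers c, d > 0 such that c² + d² = 98.
Trying c = 7: d² = 98 - 7² = 98 - 49 = 49
d = 7
Check: 7² + 7² = 49 + 49 = 98 ✓

98 = 7² + 7²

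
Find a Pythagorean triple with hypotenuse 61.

We need a² + b² = 61² = 3721.
Trying: 11² + 60² = 121 + 3600 = 3721 ✓

(11, 60, 61)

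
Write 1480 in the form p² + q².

We need to find integers p, q > 0 such that p² + q² = 1480.
Trying p = 6: q² = 1480 - 6² = 1480 - 36 = 1444
q = 38
Check: 6² + 38² = 36 + 1444 = 1480 ✓

1480 = 6² + 38²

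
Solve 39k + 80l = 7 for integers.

Step 1: Check solvability.
gcd(39, 80) = 1
Since 1 divides 7, solutions exist.

Step 2: Apply extended Euclidean algorithm to find gcd.
We find integers such that 39*x0 + 80*y0 = 1

Step 3: Scale the particular solution.
Multiply by 7/1 = 7:
k = 273, l = -133

Step 4: Verify.
39*(273) + 80*(-133) = 7 = 7 ✓

k = 273, l = -133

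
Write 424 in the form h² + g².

We need to find integers h, g > 0 such that h² + g² = 424.
Trying h = 10: g² = 424 - 10² = 424 - 100 = 324
g = 18
Check: 10² + 18² = 100 + 324 = 424 ✓

424 = 10² + 18²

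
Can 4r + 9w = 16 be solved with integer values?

Step 1: Compute gcd(4, 9).
gcd(4, 9) = 1

Step 2: Check divisibility.
Does 1 divide 16? 16 = 1 x 16, so yes.

By the theorem on linear Diophantine equations, 4r + 9w = 16 has integer solutions if and only if gcd(4, 9) divides 16. Since 1 | 16, solutions exist.

Yes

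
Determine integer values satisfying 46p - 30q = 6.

Step 1: Check solvability.
gcd(46, 30) = 2
Since 2 divides 6, solutions exist.

Step 2: Apply extended Euclidean algorithm to find gcd.
We find integers such that 46*x0 + 30*y0 = 2

Step 3: Scale the particular solution.
Multiply by 6/2 = 3:
p = 6, q = 9

Step 4: Verify.
46*(6) - 30*(9) = 6 = 6 ✓

p = 6, q = 9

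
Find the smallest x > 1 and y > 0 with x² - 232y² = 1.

We seek the smallest positive integers (x, y) with x² - 232y² = 1, i.e., x² = 232y² + 1.
Try successive y values:
y = 1: x² = 232·1² + 1 = 233, not a perfect square
y = 2: x² = 232·2² + 1 = 929, not a perfect square
y = 3: x² = 232·3² + 1 = 2089, not a perfect square
... continuing the search (or via continued fractions) ...
y = 1287: x² = 232·1287² + 1 = 384277609, x = 19603 ✓

Verify: 19603² - 232·1287² = 384277609 - 384277608 = 1 ✓

x = 19603, y = 1287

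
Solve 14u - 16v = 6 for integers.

Step 1: Check solvability.
gcd(14, 16) = 2
Since 2 divides 6, solutions exist.

Step 2: Apply extended Euclidean algorithm to find gcd.
We find integers such that 14*x0 + 16*y0 = 2

Step 3: Scale the particular solution.
Multiply by 6/2 = 3:
u = -3, v = -3

Step 4: Verify.
14*(-3) - 16*(-3) = 6 = 6 ✓

u = -3, v = -3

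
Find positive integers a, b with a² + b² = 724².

We need a² + b² = 724² = 524176.
Trying: 76² + 720² = 5776 + 518400 = 524176 ✓

(76, 720, 724)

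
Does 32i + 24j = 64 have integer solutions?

Step 1: Compute gcd(32, 24).
gcd(32, 24) = 8

Step 2: Check divisibility.
Does 8 divide 64? 64 = 8 x 8, so yes.

By the theorem on linear Diophantine equations, 32i + 24j = 64 has integer solutions if and only if gcd(32, 24) divides 64. Since 8 | 64, solutions exist.

Yes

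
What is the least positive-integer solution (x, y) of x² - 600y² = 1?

We seek the smallest positive integers (x, y) with x² - 600y² = 1, i.e., x² = 600y² + 1.
Try successive y values:
y = 1: x² = 600·1² + 1 = 601, not a perfect square
y = 2: x² = 600·2² + 1 = 2401, x = 49 ✓

Verify: 49² - 600·2² = 2401 - 2400 = 1 ✓

x = 49, y = 2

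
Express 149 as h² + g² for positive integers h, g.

We need to find integers h, g > 0 such that h² + g² = 149.
Trying h = 7: g² = 149 - 7² = 149 - 49 = 100
g = 10
Check: 7² + 10² = 49 + 100 = 149 ✓

149 = 7² + 10²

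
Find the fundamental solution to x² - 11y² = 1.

We seek the smallest positive integers (x, y) with x² - 11y² = 1, i.e., x² = 11y² + 1.
Try successive y values:
y = 1: x² = 11·1² + 1 = 12, not a perfect square
y = 2: x² = 11·2² + 1 = 45, not a perfect square
y = 3: x² = 11·3² + 1 = 100, x = 10 ✓

Verify: 10² - 11·3² = 100 - 99 = 1 ✓

x = 10, y = 3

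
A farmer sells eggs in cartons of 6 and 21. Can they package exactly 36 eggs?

We need non-negative a, b with 6a + 21b = 36.
gcd(6, 21) = 3 divides 36.
Try a = 6: 21b = 36 - 36 = 0, so b = 0.
One way: 6 cartons of 6 and 0 cartons of 21.

Yes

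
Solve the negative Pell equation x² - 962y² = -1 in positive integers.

We need x² = 962y² - 1. Try successive y:
y = 1: x² = 962·1² - 1 = 961 = 31² ✓
Check: 31² - 962·1² = 961 - 962 = -1 ✓

x = 31, y = 1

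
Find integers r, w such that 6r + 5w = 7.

Step 1: Check solvability.
gcd(6, 5) = 1
Since 1 divides 7, solutions exist.

Step 2: Apply extended Euclidean algorithm to find gcd.
We find integers such that 6*x0 + 5*y0 = 1

Step 3: Scale the particular solution.
Multiply by 7/1 = 7:
r = 7, w = -7

Step 4: Verify.
6*(7) + 5*(-7) = 7 = 7 ✓

r = 7, w = -7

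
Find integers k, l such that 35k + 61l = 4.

Step 1: Check solvability.
gcd(35, 61) = 1
Since 1 divides 4, solutions exist.

Step 2: Apply extended Euclidean algorithm to find gcd.
We find integers such that 35*x0 + 61*y0 = 1

Step 3: Scale the particular solution.
Multiply by 4/1 = 4:
k = 28, l = -16

Step 4: Verify.
35*(28) + 61*(-16) = 4 = 4 ✓

k = 28, l = -16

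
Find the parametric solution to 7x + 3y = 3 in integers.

Step 1: Compute gcd(7, 3) = 1.
Since 1 divides 3, solutions exist.

Step 2: Find a particular solution using extended Euclidean algorithm.
We get x₀ = 3, y₀ = -6.
Check: 7*3 + 3*-6 = 3 = 3 ✓

Step 3: Write the general solution.
x = 3 + (3/1)t = 3 + 3t
y = -6 - (7/1)t = -6 - 7t
for any integer t.

x = 3 + 3t, y = -6 - 7t for integer t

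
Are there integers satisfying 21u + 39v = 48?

Step 1: Compute gcd(21, 39).
gcd(21, 39) = 3

Step 2: Check divisibility.
Does 3 divide 48? 48 = 3 x 16, so yes.

By the theorem on linear Diophantine equations, 21u + 39v = 48 has integer solutions if and only if gcd(21, 39) divides 48. Since 3 | 48, solutions exist.

Yes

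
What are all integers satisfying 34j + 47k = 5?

Step 1: Compute gcd(34, 47) = 1.
Since 1 divides 5, solutions exist.

Step 2: Find a particular solution using extended Euclidean algorithm.
We get j₀ = 90, k₀ = -65.
Check: 34*90 + 47*-65 = 5 = 5 ✓

Step 3: Write the general solution.
j = 90 + (47/1)t = 90 + 47t
k = -65 - (34/1)t = -65 - 34t
for any integer t.

j = 90 + 47t, k = -65 - 34t for integer t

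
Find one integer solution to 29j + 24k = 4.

Step 1: Check solvability.
gcd(29, 24) = 1
Since 1 divides 4, solutions exist.

Step 2: Apply extended Euclidean algorithm to find gcd.
We find integers such that 29*x0 + 24*y0 = 1

Step 3: Scale the particular solution.
Multiply by 4/1 = 4:
j = 20, k = -24

Step 4: Verify.
29*(20) + 24*(-24) = 4 = 4 ✓

j = 20, k = -24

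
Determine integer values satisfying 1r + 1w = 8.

Step 1: Check solvability.
gcd(1, 1) = 1
Since 1 divides 8, solutions exist.

Step 2: Apply extended Euclidean algorithm to find gcd.
We find integers such that 1*x0 + 1*y0 = 1

Step 3: Scale the particular solution.
Multiply by 8/1 = 8:
r = 0, w = 8

Step 4: Verify.
1*(0) + 1*(8) = 8 = 8 ✓

r = 0, w = 8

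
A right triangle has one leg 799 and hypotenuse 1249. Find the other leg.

b² = c² - a² = 1560001 - 638401 = 921600
b = 960

960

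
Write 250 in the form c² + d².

We need to find integers c, d > 0 such that c² + d² = 250.
Trying c = 5: d² = 250 - 5² = 250 - 25 = 225
d = 15
Check: 5² + 15² = 25 + 225 = 250 ✓

250 = 5² + 15²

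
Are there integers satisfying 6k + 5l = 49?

Step 1: Compute gcd(6, 5).
gcd(6, 5) = 1

Step 2: Check divisibility.
Does 1 divide 49? 49 = 1 x 49, so yes.

By the theorem on linear Diophantine equations, 6k + 5l = 49 has integer solutions if and only if gcd(6, 5) divides 49. Since 1 | 49, solutions exist.

Yes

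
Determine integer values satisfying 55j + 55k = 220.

Step 1: Check solvability.
gcd(55, 55) = 55
Since 55 divides 220, solutions exist.

Step 2: Apply extended Euclidean algorithm to find gcd.
We find integers such that 55*x0 + 55*y0 = 55

Step 3: Scale the particular solution.
Multiply by 220/55 = 4:
j = 0, k = 4

Step 4: Verify.
55*(0) + 55*(4) = 220 = 220 ✓

j = 0, k = 4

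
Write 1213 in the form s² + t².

We need to find integers s, t > 0 such that s² + t² = 1213.
Trying s = 22: t² = 1213 - 22² = 1213 - 484 = 729
t = 27
Check: 22² + 27² = 484 + 729 = 1213 ✓

1213 = 22² + 27²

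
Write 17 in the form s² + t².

We need to find integers s, t > 0 such that s² + t² = 17.
Trying s = 1: t² = 17 - 1² = 17 - 1 = 16
t = 4
Check: 1² + 4² = 1 + 16 = 17 ✓

17 = 1² + 4²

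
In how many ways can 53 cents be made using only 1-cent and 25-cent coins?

We need non-negative integers (x, y) with 1x + 25y = 53.
For each x from 0 to 53, check if (53 - 1x) is a non-negative multiple of 25.
Solutions (x, y): (3,2), (28,1), (53,0)
Count: 3

3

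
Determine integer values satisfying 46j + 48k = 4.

Step 1: Check solvability.
gcd(46, 48) = 2
Since 2 divides 4, solutions exist.

Step 2: Apply extended Euclidean algorithm to find gcd.
We find integers such that 46*x0 + 48*y0 = 2

Step 3: Scale the particular solution.
Multiply by 4/2 = 2:
j = -2, k = 2

Step 4: Verify.
46*(-2) + 48*(2) = 4 = 4 ✓

j = -2, k = 2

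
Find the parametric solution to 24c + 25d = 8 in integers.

Step 1: Compute gcd(24, 25) = 1.
Since 1 divides 8, solutions exist.

Step 2: Find a particular solution using extended Euclidean algorithm.
We get c₀ = -8, d₀ = 8.
Check: 24*-8 + 25*8 = 8 = 8 ✓

Step 3: Write the general solution.
c = -8 + (25/1)t = -8 + 25t
d = 8 - (24/1)t = 8 - 24t
for any integer t.

c = -8 + 25t, d = 8 - 24t for integer t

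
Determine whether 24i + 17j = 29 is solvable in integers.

Step 1: Compute gcd(24, 17).
gcd(24, 17) = 1

Step 2: Check divisibility.
Does 1 divide 29? 29 = 1 x 29, so yes.

By the theorem on linear Diophantine equations, 24i + 17j = 29 has integer solutions if and only if gcd(24, 17) divides 29. Since 1 | 29, solutions exist.

Yes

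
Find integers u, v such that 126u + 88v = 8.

Step 1: Check solvability.
gcd(126, 88) = 2
Since 2 divides 8, solutions exist.

Step 2: Apply extended Euclidean algorithm to find gcd.
We find integers such that 126*x0 + 88*y0 = 2

Step 3: Scale the particular solution.
Multiply by 8/2 = 4:
u = 28, v = -40

Step 4: Verify.
126*(28) + 88*(-40) = 8 = 8 ✓

u = 28, v = -40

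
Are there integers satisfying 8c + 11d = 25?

Step 1: Compute gcd(8, 11).
gcd(8, 11) = 1

Step 2: Check divisibility.
Does 1 divide 25? 25 = 1 x 25, so yes.

By the theorem on linear Diophantine equations, 8c + 11d = 25 has integer solutions if and only if gcd(8, 11) divides 25. Since 1 | 25, solutions exist.

Yes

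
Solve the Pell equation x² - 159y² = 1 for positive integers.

We seek the smallest positive integers (x, y) with x² - 159y² = 1, i.e., x² = 159y² + 1.
Try successive y values:
y = 1: x² = 159·1² + 1 = 160, not a perfect square
y = 2: x² = 159·2² + 1 = 637, not a perfect square
y = 3: x² = 159·3² + 1 = 1432, not a perfect square
... continuing the search (or via continued fractions) ...
y = 105: x² = 159·105² + 1 = 1752976, x = 1324 ✓

Verify: 1324² - 159·105² = 1752976 - 1752975 = 1 ✓

x = 1324, y = 105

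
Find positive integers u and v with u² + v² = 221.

We need to find integers u, v > 0 such that u² + v² = 221.
Trying u = 5: v² = 221 - 5² = 221 - 25 = 196
v = 14
Check: 5² + 14² = 25 + 196 = 221 ✓

221 = 5² + 14²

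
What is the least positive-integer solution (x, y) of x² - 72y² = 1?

We seek the smallest positive integers (x, y) with x² - 72y² = 1, i.e., x² = 72y² + 1.
Try successive y values:
y = 1: x² = 72·1² + 1 = 73, not a perfect square
y = 2: x² = 72·2² + 1 = 289, x = 17 ✓

Verify: 17² - 72·2² = 289 - 288 = 1 ✓

x = 17, y = 2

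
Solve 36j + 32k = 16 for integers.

Step 1: Check solvability.
gcd(36, 32) = 4
Since 4 divides 16, solutions exist.

Step 2: Apply extended Euclidean algorithm to find gcd.
We find integers such that 36*x0 + 32*y0 = 4

Step 3: Scale the particular solution.
Multiply by 16/4 = 4:
j = 4, k = -4

Step 4: Verify.
36*(4) + 32*(-4) = 16 = 16 ✓

j = 4, k = -4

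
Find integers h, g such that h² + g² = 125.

We need to find integers h, g > 0 such that h² + g² = 125.
Trying h = 2: g² = 125 - 2² = 125 - 4 = 121
g = 11
Check: 2² + 11² = 4 + 121 = 125 ✓

125 = 2² + 11²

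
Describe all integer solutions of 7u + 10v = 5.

Step 1: Compute gcd(7, 10) = 1.
Since 1 divides 5, solutions exist.

Step 2: Find a particular solution using extended Euclidean algorithm.
We get u₀ = 15, v₀ = -10.
Check: 7*15 + 10*-10 = 5 = 5 ✓

Step 3: Write the general solution.
u = 15 + (10/1)t = 15 + 10t
v = -10 - (7/1)t = -10 - 7t
for any integer t.

u = 15 + 10t, v = -10 - 7t for integer t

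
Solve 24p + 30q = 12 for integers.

Step 1: Check solvability.
gcd(24, 30) = 6
Since 6 divides 12, solutions exist.

Step 2: Apply extended Euclidean algorithm to find gcd.
We find integers such that 24*x0 + 30*y0 = 6

Step 3: Scale the particular solution.
Multiply by 12/6 = 2:
p = -2, q = 2

Step 4: Verify.
24*(-2) + 30*(2) = 12 = 12 ✓

p = -2, q = 2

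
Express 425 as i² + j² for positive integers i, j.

We need to find integers i, j > 0 such that i² + j² = 425.
Trying i = 5: j² = 425 - 5² = 425 - 25 = 400
j = 20
Check: 5² + 20² = 25 + 400 = 425 ✓

425 = 5² + 20²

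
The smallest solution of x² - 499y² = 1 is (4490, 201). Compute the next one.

Solutions to x² - Dy² = 1 are generated by powers of (x₀ + y₀√D).
The next solution satisfies x₁ + y₁√499 = (x₀ + y₀√499)², giving:
x₁ = x₀² + 499y₀² = 4490² + 499·201² = 20160100 + 20160099 = 40320199
y₁ = 2x₀y₀ = 2·4490·201 = 1804980

Verify: 40320199² - 499·1804980² = 1625718447399601 - 1625718447399600 = 1 ✓

x = 40320199, y = 1804980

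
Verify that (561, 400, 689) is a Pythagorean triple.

Compute a² + b² = 561² + 400² = 314721 + 160000 = 474721
Compute c² = 689² = 474721
Since 474721 = 474721, confirmed.

Yes, it is a Pythagorean triple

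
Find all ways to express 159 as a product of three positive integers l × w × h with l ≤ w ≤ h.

Iterate l from 1 to ⌊159^(1/3)⌋. For each l dividing 159, iterate w ≥ l with w dividing 159/l, and set h = 159/(l·w).
Triples found (2): (1×1×159), (1×3×53)

(1×1×159), (1×3×53)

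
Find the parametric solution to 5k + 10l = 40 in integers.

Step 1: Compute gcd(5, 10) = 5.
Since 5 divides 40, solutions exist.

Step 2: Find a particular solution using extended Euclidean algorithm.
We get k₀ = 8, l₀ = 0.
Check: 5*8 + 10*0 = 40 = 40 ✓

Step 3: Write the general solution.
k = 8 + (10/5)t = 8 + 2t
l = 0 - (5/5)t = 0 - 1t
for any integer t.

k = 8 + 2t, l = 0 - 1t for integer t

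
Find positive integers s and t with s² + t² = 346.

We need to find integers s, t > 0 such that s² + t² = 346.
Trying s = 11: t² = 346 - 11² = 346 - 121 = 225
t = 15
Check: 11² + 15² = 121 + 225 = 346 ✓

346 = 11² + 15²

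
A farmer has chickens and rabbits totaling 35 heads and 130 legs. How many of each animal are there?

Let c = chickens, r = rabbits.
Heads: c + r = 35
Legs: 2c + 4r = 130
From the first equation, c = 35 - r. Substitute:
2(35 - r) + 4r = 130
70 + 2r = 130
r = (130 - 70)/2 = 30
c = 35 - 30 = 5

Chickens: 5, Rabbits: 30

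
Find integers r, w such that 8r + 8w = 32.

Step 1: Check solvability.
gcd(8, 8) = 8
Since 8 divides 32, solutions exist.

Step 2: Apply extended Euclidean algorithm to find gcd.
We find integers such that 8*x0 + 8*y0 = 8

Step 3: Scale the particular solution.
Multiply by 32/8 = 4:
r = 0, w = 4

Step 4: Verify.
8*(0) + 8*(4) = 32 = 32 ✓

r = 0, w = 4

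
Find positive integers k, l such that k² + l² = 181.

Search for k with 181 - k² a perfect square.
k = 9: 181 - 9² = 181 - 81 = 100 = 10² ✓
So k = 9, l = 10.

k = 9, l = 10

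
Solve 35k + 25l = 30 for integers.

Step 1: Check solvability.
gcd(35, 25) = 5
Since 5 divides 30, solutions exist.

Step 2: Apply extended Euclidean algorithm to find gcd.
We find integers such that 35*x0 + 25*y0 = 5

Step 3: Scale the particular solution.
Multiply by 30/5 = 6:
k = -12, l = 18

Step 4: Verify.
35*(-12) + 25*(18) = 30 = 30 ✓

k = -12, l = 18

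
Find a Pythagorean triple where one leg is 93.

We need the other leg and hypotenuse such that 93² + x² = c².
Take x = 476, c = 485: 93² + 476² = 8649 + 226576 = 235225 = 485² ✓
Triple: (93, 476, 485)

(93, 476, 485)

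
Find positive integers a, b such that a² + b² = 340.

Search for a with 340 - a² a perfect square.
a = 4: 340 - 4² = 340 - 16 = 324 = 18² ✓
So a = 4, b = 18.

a = 4, b = 18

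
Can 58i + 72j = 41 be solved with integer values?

Step 1: Compute gcd(58, 72).
gcd(58, 72) = 2

Step 2: Check divisibility.
Does 2 divide 41? 41 = 2 x 20 + 1, so no.

By the theorem on linear Diophantine equations, 58i + 72j = 41 has integer solutions if and only if gcd(58, 72) divides 41. Since 2 does not divide 41, no solutions exist.

No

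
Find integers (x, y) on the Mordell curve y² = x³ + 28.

Try small integer x values and check whether x³ + 28 is a perfect square.
x = -3: x³ + 28 = -3³ + 28 = -27 + 28 = 1
Is 1 a perfect square? 1² = 1 ✓
So (x, y) = (-3, -1) is a solution.

x = -3, y = -1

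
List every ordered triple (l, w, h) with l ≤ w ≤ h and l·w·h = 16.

Iterate l from 1 to ⌊16^(1/3)⌋. For each l dividing 16, iterate w ≥ l with w dividing 16/l, and set h = 16/(l·w).
Triples found (4): (1×1×16), (1×2×8), (1×4×4), (2×2×4)

(1×1×16), (1×2×8), (1×4×4), (2×2×4)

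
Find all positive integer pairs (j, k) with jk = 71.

The positive divisors of 71 are: 1, 71.
Each divisor d gives the pair (d, 71/d):
(1, 71), (71, 1)

(1, 71), (71, 1)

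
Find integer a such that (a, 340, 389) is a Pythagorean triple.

a² = c² - b² = 389² - 340² = 151321 - 115600 = 35721
a = sqrt(35721) = 189

189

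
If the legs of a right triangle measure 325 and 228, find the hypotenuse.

c² = a² + b² = 325² + 228² = 105625 + 51984 = 157609
c = 397

397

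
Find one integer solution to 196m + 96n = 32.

Step 1: Check solvability.
gcd(196, 96) = 4
Since 4 divides 32, solutions exist.

Step 2: Apply extended Euclidean algorithm to find gcd.
We find integers such that 196*x0 + 96*y0 = 4

Step 3: Scale the particular solution.
Multiply by 32/4 = 8:
m = 8, n = -16

Step 4: Verify.
196*(8) + 96*(-16) = 32 = 32 ✓

m = 8, n = -16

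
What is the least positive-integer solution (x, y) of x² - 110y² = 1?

We seek the smallest positive integers (x, y) with x² - 110y² = 1, i.e., x² = 110y² + 1.
Try successive y values:
y = 1: x² = 110·1² + 1 = 111, not a perfect square
y = 2: x² = 110·2² + 1 = 441, x = 21 ✓

Verify: 21² - 110·2² = 441 - 440 = 1 ✓

x = 21, y = 2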